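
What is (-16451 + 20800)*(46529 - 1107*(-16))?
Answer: 279384109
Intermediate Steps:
(-16451 + 20800)*(46529 - 1107*(-16)) = 4349*(46529 + 17712) = 4349*64241 = 279384109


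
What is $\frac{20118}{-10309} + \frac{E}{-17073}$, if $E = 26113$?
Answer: $- \frac{612673531}{176005557} \approx -3.481$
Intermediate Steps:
$\frac{20118}{-10309} + \frac{E}{-17073} = \frac{20118}{-10309} + \frac{26113}{-17073} = 20118 \left(- \frac{1}{10309}\right) + 26113 \left(- \frac{1}{17073}\right) = - \frac{20118}{10309} - \frac{26113}{17073} = - \frac{612673531}{176005557}$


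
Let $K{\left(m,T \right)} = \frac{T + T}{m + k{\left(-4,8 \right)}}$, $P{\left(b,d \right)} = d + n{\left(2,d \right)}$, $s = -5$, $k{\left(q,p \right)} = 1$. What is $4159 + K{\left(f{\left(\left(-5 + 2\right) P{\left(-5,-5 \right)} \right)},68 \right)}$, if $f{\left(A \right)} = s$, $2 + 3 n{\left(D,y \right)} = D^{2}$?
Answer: $4125$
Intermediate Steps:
$n{\left(D,y \right)} = - \frac{2}{3} + \frac{D^{2}}{3}$
$P{\left(b,d \right)} = \frac{2}{3} + d$ ($P{\left(b,d \right)} = d - \left(\frac{2}{3} - \frac{2^{2}}{3}\right) = d + \left(- \frac{2}{3} + \frac{1}{3} \cdot 4\right) = d + \left(- \frac{2}{3} + \frac{4}{3}\right) = d + \frac{2}{3} = \frac{2}{3} + d$)
$f{\left(A \right)} = -5$
$K{\left(m,T \right)} = \frac{2 T}{1 + m}$ ($K{\left(m,T \right)} = \frac{T + T}{m + 1} = \frac{2 T}{1 + m}$)
$4159 + K{\left(f{\left(\left(-5 + 2\right) P{\left(-5,-5 \right)} \right)},68 \right)} = 4159 + 2 \cdot 68 \frac{1}{1 - 5} = 4159 + 2 \cdot 68 \frac{1}{-4} = 4159 + 2 \cdot 68 \left(- \frac{1}{4}\right) = 4159 - 34 = 4125$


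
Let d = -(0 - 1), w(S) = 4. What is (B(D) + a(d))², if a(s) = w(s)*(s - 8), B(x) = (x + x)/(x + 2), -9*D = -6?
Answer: 3025/4 ≈ 756.25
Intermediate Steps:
D = ⅔ (D = -⅑*(-6) = ⅔ ≈ 0.66667)
B(x) = 2*x/(2 + x) (B(x) = (2*x)/(2 + x) = 2*x/(2 + x))
d = 1 (d = -1*(-1) = 1)
a(s) = -32 + 4*s (a(s) = 4*(s - 8) = 4*(-8 + s) = -32 + 4*s)
(B(D) + a(d))² = (2*(⅔)/(2 + ⅔) + (-32 + 4*1))² = (2*(⅔)/(8/3) + (-32 + 4))² = (2*(⅔)*(3/8) - 28)² = (½ - 28)² = (-55/2)² = 3025/4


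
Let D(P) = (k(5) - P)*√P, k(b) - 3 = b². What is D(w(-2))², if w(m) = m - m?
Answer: 0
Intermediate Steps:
w(m) = 0
k(b) = 3 + b²
D(P) = √P*(28 - P) (D(P) = ((3 + 5²) - P)*√P = ((3 + 25) - P)*√P = (28 - P)*√P = √P*(28 - P))
D(w(-2))² = (√0*(28 - 1*0))² = (0*(28 + 0))² = (0*28)² = 0² = 0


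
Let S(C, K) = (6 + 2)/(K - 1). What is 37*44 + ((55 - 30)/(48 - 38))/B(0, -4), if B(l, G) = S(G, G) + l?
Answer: 26023/16 ≈ 1626.4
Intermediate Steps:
S(C, K) = 8/(-1 + K)
B(l, G) = l + 8/(-1 + G) (B(l, G) = 8/(-1 + G) + l = l + 8/(-1 + G))
37*44 + ((55 - 30)/(48 - 38))/B(0, -4) = 37*44 + ((55 - 30)/(48 - 38))/(((8 + 0*(-1 - 4))/(-1 - 4))) = 1628 + (25/10)/(((8 + 0*(-5))/(-5))) = 1628 + (25*(1/10))/((-(8 + 0)/5)) = 1628 + 5/(2*((-1/5*8))) = 1628 + 5/(2*(-8/5)) = 1628 + (5/2)*(-5/8) = 1628 - 25/16 = 26023/16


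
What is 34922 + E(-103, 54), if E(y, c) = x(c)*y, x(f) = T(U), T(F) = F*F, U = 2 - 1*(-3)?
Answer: 32347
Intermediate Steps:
U = 5 (U = 2 + 3 = 5)
T(F) = F²
x(f) = 25 (x(f) = 5² = 25)
E(y, c) = 25*y
34922 + E(-103, 54) = 34922 + 25*(-103) = 34922 - 2575 = 32347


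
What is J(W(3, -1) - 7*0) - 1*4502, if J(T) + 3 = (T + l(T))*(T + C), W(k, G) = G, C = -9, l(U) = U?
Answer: -4485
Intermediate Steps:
J(T) = -3 + 2*T*(-9 + T) (J(T) = -3 + (T + T)*(T - 9) = -3 + (2*T)*(-9 + T) = -3 + 2*T*(-9 + T))
J(W(3, -1) - 7*0) - 1*4502 = (-3 - 18*(-1 - 7*0) + 2*(-1 - 7*0)²) - 1*4502 = (-3 - 18*(-1 - 1*0) + 2*(-1 - 1*0)²) - 4502 = (-3 - 18*(-1 + 0) + 2*(-1 + 0)²) - 4502 = (-3 - 18*(-1) + 2*(-1)²) - 4502 = (-3 + 18 + 2*1) - 4502 = (-3 + 18 + 2) - 4502 = 17 - 4502 = -4485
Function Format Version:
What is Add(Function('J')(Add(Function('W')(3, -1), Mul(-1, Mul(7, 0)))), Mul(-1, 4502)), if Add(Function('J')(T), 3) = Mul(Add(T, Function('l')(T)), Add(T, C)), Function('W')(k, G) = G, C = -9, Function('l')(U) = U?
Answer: -4485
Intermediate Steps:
Function('J')(T) = Add(-3, Mul(2, T, Add(-9, T))) (Function('J')(T) = Add(-3, Mul(Add(T, T), Add(T, -9))) = Add(-3, Mul(Mul(2, T), Add(-9, T))) = Add(-3, Mul(2, T, Add(-9, T))))
Add(Function('J')(Add(Function('W')(3, -1), Mul(-1, Mul(7, 0)))), Mul(-1, 4502)) = Add(Add(-3, Mul(-18, Add(-1, Mul(-1, Mul(7, 0)))), Mul(2, Pow(Add(-1, Mul(-1, Mul(7, 0))), 2))), Mul(-1, 4502)) = Add(Add(-3, Mul(-18, Add(-1, Mul(-1, 0))), Mul(2, Pow(Add(-1, Mul(-1, 0)), 2))), -4502) = Add(Add(-3, Mul(-18, Add(-1, 0)), Mul(2, Pow(Add(-1, 0), 2))), -4502) = Add(Add(-3, Mul(-18, -1), Mul(2, Pow(-1, 2))), -4502) = Add(Add(-3, 18, Mul(2, 1)), -4502) = Add(Add(-3, 18, 2), -4502) = Add(17, -4502) = -4485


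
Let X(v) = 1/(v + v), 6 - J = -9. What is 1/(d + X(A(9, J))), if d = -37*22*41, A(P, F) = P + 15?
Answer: -48/1601951 ≈ -2.9963e-5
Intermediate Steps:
J = 15 (J = 6 - 1*(-9) = 6 + 9 = 15)
A(P, F) = 15 + P
X(v) = 1/(2*v)
d = -33374 (d = -814*41 = -33374)
1/(d + X(A(9, J))) = 1/(-33374 + 1/(2*(15 + 9))) = 1/(-33374 + (½)/24) = 1/(-33374 + (½)*(1/24)) = 1/(-33374 + 1/48) = 1/(-1601951/48) = -48/1601951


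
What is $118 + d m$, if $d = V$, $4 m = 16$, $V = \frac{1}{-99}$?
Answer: $\frac{11678}{99} \approx 117.96$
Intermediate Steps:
$V = - \frac{1}{99} \approx -0.010101$
$m = 4$ ($m = \frac{1}{4} \cdot 16 = 4$)
$d = - \frac{1}{99} \approx -0.010101$
$118 + d m = 118 - \frac{4}{99} = \frac{11678}{99}$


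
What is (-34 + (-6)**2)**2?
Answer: 4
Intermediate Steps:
(-34 + (-6)**2)**2 = (-34 + 36)**2 = 2**2 = 4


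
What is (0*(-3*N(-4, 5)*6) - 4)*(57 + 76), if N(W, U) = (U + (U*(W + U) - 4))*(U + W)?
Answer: -532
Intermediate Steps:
N(W, U) = (U + W)*(-4 + U + U*(U + W)) (N(W, U) = (U + (U*(U + W) - 4))*(U + W) = (U + (-4 + U*(U + W)))*(U + W) = (-4 + U + U*(U + W))*(U + W) = (U + W)*(-4 + U + U*(U + W)))
(0*(-3*N(-4, 5)*6) - 4)*(57 + 76) = (0*(-3*(5² + 5³ - 4*5 - 4*(-4) + 5*(-4) + 5*(-4)² + 2*(-4)*5²)*6) - 4)*(57 + 76) = (0*(-3*(25 + 125 - 20 + 16 - 20 + 5*16 + 2*(-4)*25)*6) - 4)*133 = (0*(-3*(25 + 125 - 20 + 16 - 20 + 80 - 200)*6) - 4)*133 = (0*(-3*6*6) - 4)*133 = (0*(-18*6) - 4)*133 = (0*(-108) - 4)*133 = (0 - 4)*133 = -4*133 = -532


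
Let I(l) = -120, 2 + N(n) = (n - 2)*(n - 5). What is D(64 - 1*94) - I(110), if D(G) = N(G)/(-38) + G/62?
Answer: 53066/589 ≈ 90.095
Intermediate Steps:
N(n) = -2 + (-5 + n)*(-2 + n) (N(n) = -2 + (n - 2)*(n - 5) = -2 + (-2 + n)*(-5 + n) = -2 + (-5 + n)*(-2 + n))
D(G) = -4/19 - G²/38 + 118*G/589 (D(G) = (8 + G² - 7*G)/(-38) + G/62 = (8 + G² - 7*G)*(-1/38) + G*(1/62) = (-4/19 - G²/38 + 7*G/38) + G/62 = -4/19 - G²/38 + 118*G/589)
D(64 - 1*94) - I(110) = (-4/19 - (64 - 1*94)²/38 + 118*(64 - 1*94)/589) - 1*(-120) = (-4/19 - (64 - 94)²/38 + 118*(64 - 94)/589) + 120 = (-4/19 - 1/38*(-30)² + (118/589)*(-30)) + 120 = (-4/19 - 1/38*900 - 3540/589) + 120 = (-4/19 - 450/19 - 3540/589) + 120 = -17614/589 + 120 = 53066/589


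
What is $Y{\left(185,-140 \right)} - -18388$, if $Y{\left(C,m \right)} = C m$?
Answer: $-7512$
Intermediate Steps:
$Y{\left(185,-140 \right)} - -18388 = 185 \left(-140\right) - -18388 = -25900 + 18388 = -7512$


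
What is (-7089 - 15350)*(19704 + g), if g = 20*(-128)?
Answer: -384694216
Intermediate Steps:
g = -2560
(-7089 - 15350)*(19704 + g) = (-7089 - 15350)*(19704 - 2560) = -22439*17144 = -384694216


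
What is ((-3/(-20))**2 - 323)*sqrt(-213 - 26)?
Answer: -129191*I*sqrt(239)/400 ≈ -4993.1*I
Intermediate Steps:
((-3/(-20))**2 - 323)*sqrt(-213 - 26) = ((-3*(-1/20))**2 - 323)*sqrt(-239) = ((3/20)**2 - 323)*(I*sqrt(239)) = (9/400 - 323)*(I*sqrt(239)) = -129191*I*sqrt(239)/400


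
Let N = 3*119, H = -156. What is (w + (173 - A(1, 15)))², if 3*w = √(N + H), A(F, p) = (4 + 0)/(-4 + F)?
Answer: (523 + √201)²/9 ≈ 32062.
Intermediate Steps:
N = 357
A(F, p) = 4/(-4 + F)
w = √201/3 (w = √(357 - 156)/3 = √201/3 ≈ 4.7258)
(w + (173 - A(1, 15)))² = (√201/3 + (173 - 4/(-4 + 1)))² = (√201/3 + (173 - 4/(-3)))² = (√201/3 + (173 - 4*(-1)/3))² = (√201/3 + (173 - 1*(-4/3)))² = (√201/3 + (173 + 4/3))² = (√201/3 + 523/3)² = (523/3 + √201/3)²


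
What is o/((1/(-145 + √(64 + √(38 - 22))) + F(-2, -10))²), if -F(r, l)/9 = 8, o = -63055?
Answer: -143590667310192795/11807423506956961 + 380612338780*√17/11807423506956961 ≈ -12.161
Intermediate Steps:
F(r, l) = -72 (F(r, l) = -9*8 = -72)
o/((1/(-145 + √(64 + √(38 - 22))) + F(-2, -10))²) = -63055/(1/(-145 + √(64 + √(38 - 22))) - 72)² = -63055/(1/(-145 + √(64 + √16)) - 72)² = -63055/(1/(-145 + √(64 + 4)) - 72)² = -63055/(1/(-145 + √68) - 72)² = -63055/(1/(-145 + 2*√17) - 72)² = -63055/(-72 + 1/(-145 + 2*√17))²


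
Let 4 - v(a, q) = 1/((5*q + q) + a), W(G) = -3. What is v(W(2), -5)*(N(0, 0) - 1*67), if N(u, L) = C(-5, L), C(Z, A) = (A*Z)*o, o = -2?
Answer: -8911/33 ≈ -270.03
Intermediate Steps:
v(a, q) = 4 - 1/(a + 6*q) (v(a, q) = 4 - 1/((5*q + q) + a) = 4 - 1/(6*q + a) = 4 - 1/(a + 6*q))
C(Z, A) = -2*A*Z (C(Z, A) = (A*Z)*(-2) = -2*A*Z)
N(u, L) = 10*L (N(u, L) = -2*L*(-5) = 10*L)
v(W(2), -5)*(N(0, 0) - 1*67) = ((-1 + 4*(-3) + 24*(-5))/(-3 + 6*(-5)))*(10*0 - 1*67) = ((-1 - 12 - 120)/(-3 - 30))*(0 - 67) = (-133/(-33))*(-67) = -1/33*(-133)*(-67) = (133/33)*(-67) = -8911/33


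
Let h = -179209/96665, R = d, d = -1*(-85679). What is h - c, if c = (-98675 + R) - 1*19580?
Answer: 3148779831/96665 ≈ 32574.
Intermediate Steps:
d = 85679
R = 85679
h = -179209/96665 (h = -179209*1/96665 = -179209/96665 ≈ -1.8539)
c = -32576 (c = (-98675 + 85679) - 1*19580 = -12996 - 19580 = -32576)
h - c = -179209/96665 - 1*(-32576) = -179209/96665 + 32576 = 3148779831/96665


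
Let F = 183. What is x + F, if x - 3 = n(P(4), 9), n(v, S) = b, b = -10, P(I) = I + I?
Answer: 176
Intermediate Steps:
P(I) = 2*I
n(v, S) = -10
x = -7 (x = 3 - 10 = -7)
x + F = -7 + 183 = 176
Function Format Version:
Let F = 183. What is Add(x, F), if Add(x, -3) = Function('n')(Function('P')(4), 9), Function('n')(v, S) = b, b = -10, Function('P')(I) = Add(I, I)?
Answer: 176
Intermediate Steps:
Function('P')(I) = Mul(2, I)
Function('n')(v, S) = -10
x = -7 (x = Add(3, -10) = -7)
Add(x, F) = Add(-7, 183) = 176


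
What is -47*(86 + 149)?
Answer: -11045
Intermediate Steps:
-47*(86 + 149) = -47*235 = -11045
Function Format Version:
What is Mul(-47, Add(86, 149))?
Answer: -11045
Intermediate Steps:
Mul(-47, Add(86, 149)) = Mul(-47, 235) = -11045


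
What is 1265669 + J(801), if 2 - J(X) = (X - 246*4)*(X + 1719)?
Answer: 1726831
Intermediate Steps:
J(X) = 2 - (-984 + X)*(1719 + X) (J(X) = 2 - (X - 246*4)*(X + 1719) = 2 - (X - 984)*(1719 + X) = 2 - (-984 + X)*(1719 + X))
1265669 + J(801) = 1265669 + (1691498 - 1*801**2 - 735*801) = 1265669 + (1691498 - 1*641601 - 588735) = 1265669 + (1691498 - 641601 - 588735) = 1265669 + 461162 = 1726831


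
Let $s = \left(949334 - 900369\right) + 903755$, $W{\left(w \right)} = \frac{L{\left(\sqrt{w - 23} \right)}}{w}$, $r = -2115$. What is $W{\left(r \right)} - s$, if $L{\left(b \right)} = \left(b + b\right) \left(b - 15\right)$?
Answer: $- \frac{2014998524}{2115} + \frac{2 i \sqrt{2138}}{141} \approx -9.5272 \cdot 10^{5} + 0.65587 i$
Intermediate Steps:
$L{\left(b \right)} = 2 b \left(-15 + b\right)$
$W{\left(w \right)} = \frac{2 \sqrt{-23 + w} \left(-15 + \sqrt{-23 + w}\right)}{w}$ ($W{\left(w \right)} = \frac{2 \sqrt{w - 23} \left(-15 + \sqrt{w - 23}\right)}{w} = \frac{2 \sqrt{-23 + w} \left(-15 + \sqrt{-23 + w}\right)}{w}$)
$s = 952720$ ($s = 48965 + 903755 = 952720$)
$W{\left(r \right)} - s = \frac{2 \left(-23 - 2115 - 15 \sqrt{-23 - 2115}\right)}{-2115} - 952720 = 2 \left(- \frac{1}{2115}\right) \left(-23 - 2115 - 15 \sqrt{-2138}\right) - 952720 = 2 \left(- \frac{1}{2115}\right) \left(-23 - 2115 - 15 i \sqrt{2138}\right) - 952720 = 2 \left(- \frac{1}{2115}\right) \left(-2138 - 15 i \sqrt{2138}\right) - 952720 = \left(\frac{4276}{2115} + \frac{2 i \sqrt{2138}}{141}\right) - 952720 = - \frac{2014998524}{2115} + \frac{2 i \sqrt{2138}}{141}$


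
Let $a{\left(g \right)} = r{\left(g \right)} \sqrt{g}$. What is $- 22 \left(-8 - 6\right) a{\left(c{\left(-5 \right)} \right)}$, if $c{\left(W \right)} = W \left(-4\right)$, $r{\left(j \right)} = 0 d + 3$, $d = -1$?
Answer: $1848 \sqrt{5} \approx 4132.3$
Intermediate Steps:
$r{\left(j \right)} = 3$ ($r{\left(j \right)} = 0 \left(-1\right) + 3 = 0 + 3 = 3$)
$c{\left(W \right)} = - 4 W$
$a{\left(g \right)} = 3 \sqrt{g}$
$- 22 \left(-8 - 6\right) a{\left(c{\left(-5 \right)} \right)} = - 22 \left(-8 - 6\right) 3 \sqrt{\left(-4\right) \left(-5\right)} = \left(-22\right) \left(-14\right) 3 \sqrt{20} = 308 \cdot 3 \cdot 2 \sqrt{5} = 308 \cdot 6 \sqrt{5} = 1848 \sqrt{5}$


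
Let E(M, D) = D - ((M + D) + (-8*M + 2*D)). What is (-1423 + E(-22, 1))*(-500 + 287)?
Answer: 336327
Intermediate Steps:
E(M, D) = -2*D + 7*M (E(M, D) = D - ((D + M) + (-8*M + 2*D)) = D - (-7*M + 3*D) = D + (-3*D + 7*M) = -2*D + 7*M)
(-1423 + E(-22, 1))*(-500 + 287) = (-1423 + (-2*1 + 7*(-22)))*(-500 + 287) = (-1423 + (-2 - 154))*(-213) = (-1423 - 156)*(-213) = -1579*(-213) = 336327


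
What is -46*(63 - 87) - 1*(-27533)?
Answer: 28637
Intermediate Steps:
-46*(63 - 87) - 1*(-27533) = -46*(-24) + 27533 = 1104 + 27533 = 28637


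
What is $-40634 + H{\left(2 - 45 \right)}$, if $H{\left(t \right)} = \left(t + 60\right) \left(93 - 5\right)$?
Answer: $-39138$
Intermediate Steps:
$H{\left(t \right)} = 5280 + 88 t$ ($H{\left(t \right)} = \left(60 + t\right) 88 = 5280 + 88 t$)
$-40634 + H{\left(2 - 45 \right)} = -40634 + \left(5280 + 88 \left(2 - 45\right)\right) = -40634 + \left(5280 + 88 \left(-43\right)\right) = -40634 + \left(5280 - 3784\right) = -40634 + 1496 = -39138$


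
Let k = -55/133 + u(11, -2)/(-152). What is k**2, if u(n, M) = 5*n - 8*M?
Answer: 877969/1132096 ≈ 0.77553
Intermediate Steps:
u(n, M) = -8*M + 5*n
k = -937/1064 (k = -55/133 + (-8*(-2) + 5*11)/(-152) = -55*1/133 + (16 + 55)*(-1/152) = -55/133 + 71*(-1/152) = -55/133 - 71/152 = -937/1064 ≈ -0.88064)
k**2 = (-937/1064)**2 = 877969/1132096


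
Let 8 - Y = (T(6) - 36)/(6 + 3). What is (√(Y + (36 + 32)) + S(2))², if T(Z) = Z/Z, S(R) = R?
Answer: (6 + √719)²/9 ≈ 119.64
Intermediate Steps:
T(Z) = 1
Y = 107/9 (Y = 8 - (1 - 36)/(6 + 3) = 8 - (-35)/9 = 8 - 1*(-35/9) = 8 + 35/9 = 107/9 ≈ 11.889)
(√(Y + (36 + 32)) + S(2))² = (√(107/9 + (36 + 32)) + 2)² = (√(107/9 + 68) + 2)² = (√(719/9) + 2)² = (√719/3 + 2)² = (2 + √719/3)²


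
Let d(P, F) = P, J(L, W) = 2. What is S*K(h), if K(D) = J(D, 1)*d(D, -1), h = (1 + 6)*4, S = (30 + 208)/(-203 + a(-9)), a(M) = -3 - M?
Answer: -13328/197 ≈ -67.655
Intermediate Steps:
S = -238/197 (S = (30 + 208)/(-203 + (-3 - 1*(-9))) = 238/(-203 + (-3 + 9)) = 238/(-203 + 6) = 238/(-197) = 238*(-1/197) = -238/197 ≈ -1.2081)
h = 28 (h = 7*4 = 28)
K(D) = 2*D
S*K(h) = -476*28/197 = -238/197*56 = -13328/197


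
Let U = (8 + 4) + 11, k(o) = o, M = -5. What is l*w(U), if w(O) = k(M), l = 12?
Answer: -60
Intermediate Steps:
U = 23 (U = 12 + 11 = 23)
w(O) = -5
l*w(U) = 12*(-5) = -60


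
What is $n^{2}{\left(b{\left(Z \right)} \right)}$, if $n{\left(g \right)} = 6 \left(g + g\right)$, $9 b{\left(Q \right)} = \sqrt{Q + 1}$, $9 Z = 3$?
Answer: $\frac{64}{27} \approx 2.3704$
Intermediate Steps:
$Z = \frac{1}{3}$ ($Z = \frac{1}{9} \cdot 3 = \frac{1}{3} \approx 0.33333$)
$b{\left(Q \right)} = \frac{\sqrt{1 + Q}}{9}$ ($b{\left(Q \right)} = \frac{\sqrt{Q + 1}}{9} = \frac{\sqrt{1 + Q}}{9}$)
$n{\left(g \right)} = 12 g$ ($n{\left(g \right)} = 6 \cdot 2 g = 12 g$)
$n^{2}{\left(b{\left(Z \right)} \right)} = \left(12 \frac{\sqrt{1 + \frac{1}{3}}}{9}\right)^{2} = \left(12 \frac{\sqrt{\frac{4}{3}}}{9}\right)^{2} = \left(12 \frac{\frac{2}{3} \sqrt{3}}{9}\right)^{2} = \left(12 \frac{2 \sqrt{3}}{27}\right)^{2} = \left(\frac{8 \sqrt{3}}{9}\right)^{2} = \frac{64}{27}$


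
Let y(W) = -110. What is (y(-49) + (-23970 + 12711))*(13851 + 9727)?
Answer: -268058282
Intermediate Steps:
(y(-49) + (-23970 + 12711))*(13851 + 9727) = (-110 + (-23970 + 12711))*(13851 + 9727) = (-110 - 11259)*23578 = -11369*23578 = -268058282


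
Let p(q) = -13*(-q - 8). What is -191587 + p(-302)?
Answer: -195409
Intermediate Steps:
p(q) = 104 + 13*q (p(q) = -13*(-8 - q) = 104 + 13*q)
-191587 + p(-302) = -191587 + (104 + 13*(-302)) = -191587 + (104 - 3926) = -191587 - 3822 = -195409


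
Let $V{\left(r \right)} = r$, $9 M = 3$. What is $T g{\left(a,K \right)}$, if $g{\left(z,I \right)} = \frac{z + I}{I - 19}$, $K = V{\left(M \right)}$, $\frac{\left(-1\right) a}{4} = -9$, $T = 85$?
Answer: $- \frac{9265}{56} \approx -165.45$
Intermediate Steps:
$M = \frac{1}{3}$ ($M = \frac{1}{9} \cdot 3 = \frac{1}{3} \approx 0.33333$)
$a = 36$ ($a = \left(-4\right) \left(-9\right) = 36$)
$K = \frac{1}{3} \approx 0.33333$
$g{\left(z,I \right)} = \frac{I + z}{-19 + I}$
$T g{\left(a,K \right)} = 85 \frac{\frac{1}{3} + 36}{-19 + \frac{1}{3}} = 85 \frac{1}{- \frac{56}{3}} \cdot \frac{109}{3} = 85 \left(\left(- \frac{3}{56}\right) \frac{109}{3}\right) = 85 \left(- \frac{109}{56}\right) = - \frac{9265}{56}$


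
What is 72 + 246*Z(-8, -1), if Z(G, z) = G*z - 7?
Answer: 318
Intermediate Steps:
Z(G, z) = -7 + G*z
72 + 246*Z(-8, -1) = 72 + 246*(-7 - 8*(-1)) = 72 + 246*(-7 + 8) = 72 + 246*1 = 72 + 246 = 318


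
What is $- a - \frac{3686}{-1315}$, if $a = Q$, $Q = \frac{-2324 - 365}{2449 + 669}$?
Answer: $\frac{15028983}{4100170} \approx 3.6655$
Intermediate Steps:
$Q = - \frac{2689}{3118} \approx -0.86241$
$a = - \frac{2689}{3118} \approx -0.86241$
$- a - \frac{3686}{-1315} = \left(-1\right) \left(- \frac{2689}{3118}\right) - \frac{3686}{-1315} = \frac{2689}{3118} - - \frac{3686}{1315} = \frac{2689}{3118} + \frac{3686}{1315} = \frac{15028983}{4100170}$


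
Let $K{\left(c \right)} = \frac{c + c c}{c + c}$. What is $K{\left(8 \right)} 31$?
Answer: $\frac{279}{2} \approx 139.5$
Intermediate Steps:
$K{\left(c \right)} = \frac{c + c^{2}}{2 c}$
$K{\left(8 \right)} 31 = \left(\frac{1}{2} + \frac{1}{2} \cdot 8\right) 31 = \left(\frac{1}{2} + 4\right) 31 = \frac{9}{2} \cdot 31 = \frac{279}{2}$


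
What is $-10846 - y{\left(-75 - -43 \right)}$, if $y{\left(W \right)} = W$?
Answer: $-10814$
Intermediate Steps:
$-10846 - y{\left(-75 - -43 \right)} = -10846 - \left(-75 - -43\right) = -10846 - \left(-75 + 43\right) = -10846 - -32 = -10846 + 32 = -10814$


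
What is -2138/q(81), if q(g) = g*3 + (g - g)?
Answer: -2138/243 ≈ -8.7984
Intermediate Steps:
q(g) = 3*g (q(g) = 3*g + 0 = 3*g)
-2138/q(81) = -2138/(3*81) = -2138/243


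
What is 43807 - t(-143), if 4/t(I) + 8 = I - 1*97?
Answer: 2716035/62 ≈ 43807.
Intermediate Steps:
t(I) = 4/(-105 + I) (t(I) = 4/(-8 + (I - 1*97)) = 4/(-8 + (I - 97)) = 4/(-8 + (-97 + I)) = 4/(-105 + I))
43807 - t(-143) = 43807 - 4/(-105 - 143) = 43807 - 4/(-248) = 43807 - 4*(-1)/248 = 43807 - 1*(-1/62) = 43807 + 1/62 = 2716035/62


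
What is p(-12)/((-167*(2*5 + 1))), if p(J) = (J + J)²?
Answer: -576/1837 ≈ -0.31355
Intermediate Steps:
p(J) = 4*J² (p(J) = (2*J)² = 4*J²)
p(-12)/((-167*(2*5 + 1))) = (4*(-12)²)/((-167*(2*5 + 1))) = (4*144)/((-167*(10 + 1))) = 576/((-167*11)) = 576/(-1837) = 576*(-1/1837) = -576/1837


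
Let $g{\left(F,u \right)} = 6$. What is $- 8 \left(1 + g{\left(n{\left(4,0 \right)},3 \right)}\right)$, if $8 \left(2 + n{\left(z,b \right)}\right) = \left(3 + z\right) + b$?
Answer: $-56$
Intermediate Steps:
$n{\left(z,b \right)} = - \frac{13}{8} + \frac{b}{8} + \frac{z}{8}$ ($n{\left(z,b \right)} = -2 + \frac{\left(3 + z\right) + b}{8} = -2 + \frac{3 + b + z}{8} = -2 + \left(\frac{3}{8} + \frac{b}{8} + \frac{z}{8}\right) = - \frac{13}{8} + \frac{b}{8} + \frac{z}{8}$)
$- 8 \left(1 + g{\left(n{\left(4,0 \right)},3 \right)}\right) = - 8 \left(1 + 6\right) = \left(-8\right) 7 = -56$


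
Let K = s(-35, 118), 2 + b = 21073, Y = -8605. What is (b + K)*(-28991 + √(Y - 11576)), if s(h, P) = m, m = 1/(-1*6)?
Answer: -3665187175/6 + 3919175*I*√21/6 ≈ -6.1086e+8 + 2.9933e+6*I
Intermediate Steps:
b = 21071 (b = -2 + 21073 = 21071)
m = -⅙ (m = 1/(-6) = -⅙ ≈ -0.16667)
s(h, P) = -⅙
K = -⅙ ≈ -0.16667
(b + K)*(-28991 + √(Y - 11576)) = (21071 - ⅙)*(-28991 + √(-8605 - 11576)) = 126425*(-28991 + √(-20181))/6 = 126425*(-28991 + 31*I*√21)/6 = -3665187175/6 + 3919175*I*√21/6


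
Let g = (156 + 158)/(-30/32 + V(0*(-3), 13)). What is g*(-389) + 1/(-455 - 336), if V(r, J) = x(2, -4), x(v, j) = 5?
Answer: -1545879841/51415 ≈ -30067.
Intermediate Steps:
V(r, J) = 5
g = 5024/65 (g = (156 + 158)/(-30/32 + 5) = 314/(-30*1/32 + 5) = 314/(-15/16 + 5) = 314/(65/16) = 314*(16/65) = 5024/65 ≈ 77.292)
g*(-389) + 1/(-455 - 336) = (5024/65)*(-389) + 1/(-455 - 336) = -1954336/65 + 1/(-791) = -1954336/65 - 1/791 = -1545879841/51415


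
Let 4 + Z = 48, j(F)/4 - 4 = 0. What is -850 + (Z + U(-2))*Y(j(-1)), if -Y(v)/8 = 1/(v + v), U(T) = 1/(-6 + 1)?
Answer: -17219/20 ≈ -860.95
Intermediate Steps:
U(T) = -1/5 (U(T) = 1/(-5) = -1/5)
j(F) = 16 (j(F) = 16 + 4*0 = 16 + 0 = 16)
Z = 44 (Z = -4 + 48 = 44)
Y(v) = -4/v (Y(v) = -8/(v + v) = -8*1/(2*v) = -4/v)
-850 + (Z + U(-2))*Y(j(-1)) = -850 + (44 - 1/5)*(-4/16) = -850 + 219*(-4*1/16)/5 = -850 + (219/5)*(-1/4) = -850 - 219/20 = -17219/20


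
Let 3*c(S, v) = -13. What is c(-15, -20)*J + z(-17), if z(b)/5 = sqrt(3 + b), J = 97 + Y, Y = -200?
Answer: 1339/3 + 5*I*sqrt(14) ≈ 446.33 + 18.708*I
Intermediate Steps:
c(S, v) = -13/3 (c(S, v) = (1/3)*(-13) = -13/3)
J = -103 (J = 97 - 200 = -103)
z(b) = 5*sqrt(3 + b)
c(-15, -20)*J + z(-17) = -13/3*(-103) + 5*sqrt(3 - 17) = 1339/3 + 5*sqrt(-14) = 1339/3 + 5*(I*sqrt(14)) = 1339/3 + 5*I*sqrt(14)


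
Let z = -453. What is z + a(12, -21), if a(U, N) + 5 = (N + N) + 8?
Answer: -492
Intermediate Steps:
a(U, N) = 3 + 2*N (a(U, N) = -5 + ((N + N) + 8) = -5 + (2*N + 8) = -5 + (8 + 2*N) = 3 + 2*N)
z + a(12, -21) = -453 + (3 + 2*(-21)) = -453 + (3 - 42) = -453 - 39 = -492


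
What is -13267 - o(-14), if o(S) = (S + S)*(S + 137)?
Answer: -9823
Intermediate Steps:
o(S) = 2*S*(137 + S) (o(S) = (2*S)*(137 + S) = 2*S*(137 + S))
-13267 - o(-14) = -13267 - 2*(-14)*(137 - 14) = -13267 - 2*(-14)*123 = -13267 - 1*(-3444) = -13267 + 3444 = -9823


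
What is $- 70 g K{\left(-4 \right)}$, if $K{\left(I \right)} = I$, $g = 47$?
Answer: $13160$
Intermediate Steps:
$- 70 g K{\left(-4 \right)} = \left(-70\right) 47 \left(-4\right) = \left(-3290\right) \left(-4\right) = 13160$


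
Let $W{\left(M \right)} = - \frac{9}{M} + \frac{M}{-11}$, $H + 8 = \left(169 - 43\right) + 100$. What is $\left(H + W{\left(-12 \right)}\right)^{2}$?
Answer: $\frac{93566929}{1936} \approx 48330.0$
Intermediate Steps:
$H = 218$ ($H = -8 + \left(\left(169 - 43\right) + 100\right) = -8 + \left(126 + 100\right) = -8 + 226 = 218$)
$W{\left(M \right)} = - \frac{9}{M} - \frac{M}{11}$ ($W{\left(M \right)} = - \frac{9}{M} + M \left(- \frac{1}{11}\right) = - \frac{9}{M} - \frac{M}{11}$)
$\left(H + W{\left(-12 \right)}\right)^{2} = \left(218 - \left(- \frac{12}{11} + \frac{9}{-12}\right)\right)^{2} = \left(218 + \left(\left(-9\right) \left(- \frac{1}{12}\right) + \frac{12}{11}\right)\right)^{2} = \left(218 + \left(\frac{3}{4} + \frac{12}{11}\right)\right)^{2} = \left(218 + \frac{81}{44}\right)^{2} = \left(\frac{9673}{44}\right)^{2} = \frac{93566929}{1936}$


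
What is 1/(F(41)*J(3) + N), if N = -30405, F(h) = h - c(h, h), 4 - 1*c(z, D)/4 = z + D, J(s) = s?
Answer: -1/29346 ≈ -3.4076e-5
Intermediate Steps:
c(z, D) = 16 - 4*D - 4*z (c(z, D) = 16 - 4*(z + D) = 16 - 4*(D + z) = 16 + (-4*D - 4*z) = 16 - 4*D - 4*z)
F(h) = -16 + 9*h (F(h) = h - (16 - 4*h - 4*h) = h - (16 - 8*h) = h + (-16 + 8*h) = -16 + 9*h)
1/(F(41)*J(3) + N) = 1/((-16 + 9*41)*3 - 30405) = 1/((-16 + 369)*3 - 30405) = 1/(353*3 - 30405) = 1/(1059 - 30405) = 1/(-29346) = -1/29346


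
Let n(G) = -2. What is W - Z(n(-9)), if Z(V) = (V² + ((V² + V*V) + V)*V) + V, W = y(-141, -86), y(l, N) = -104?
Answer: -94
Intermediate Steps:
W = -104
Z(V) = V + V² + V*(V + 2*V²) (Z(V) = (V² + ((V² + V²) + V)*V) + V = (V² + (2*V² + V)*V) + V = (V² + (V + 2*V²)*V) + V = (V² + V*(V + 2*V²)) + V = V + V² + V*(V + 2*V²))
W - Z(n(-9)) = -104 - (-2)*(1 + 2*(-2) + 2*(-2)²) = -104 - (-2)*(1 - 4 + 2*4) = -104 - (-2)*(1 - 4 + 8) = -104 - (-2)*5 = -104 - 1*(-10) = -104 + 10 = -94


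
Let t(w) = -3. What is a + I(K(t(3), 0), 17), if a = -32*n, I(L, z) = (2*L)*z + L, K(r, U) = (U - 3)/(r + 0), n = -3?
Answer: 131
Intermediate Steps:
K(r, U) = (-3 + U)/r
I(L, z) = L + 2*L*z (I(L, z) = 2*L*z + L = L + 2*L*z)
a = 96 (a = -32*(-3) = 96)
a + I(K(t(3), 0), 17) = 96 + ((-3 + 0)/(-3))*(1 + 2*17) = 96 + (-1/3*(-3))*(1 + 34) = 96 + 1*35 = 96 + 35 = 131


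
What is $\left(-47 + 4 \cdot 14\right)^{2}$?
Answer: $81$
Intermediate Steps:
$\left(-47 + 4 \cdot 14\right)^{2} = \left(-47 + 56\right)^{2} = 9^{2} = 81$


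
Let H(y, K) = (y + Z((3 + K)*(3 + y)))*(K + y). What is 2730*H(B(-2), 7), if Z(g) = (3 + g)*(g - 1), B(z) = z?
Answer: 1569750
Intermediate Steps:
Z(g) = (-1 + g)*(3 + g) (Z(g) = (3 + g)*(-1 + g) = (-1 + g)*(3 + g))
H(y, K) = (K + y)*(-3 + y + (3 + K)**2*(3 + y)**2 + 2*(3 + K)*(3 + y)) (H(y, K) = (y + (-3 + ((3 + K)*(3 + y))**2 + 2*((3 + K)*(3 + y))))*(K + y) = (y + (-3 + (3 + K)**2*(3 + y)**2 + 2*(3 + K)*(3 + y)))*(K + y) = (-3 + y + (3 + K)**2*(3 + y)**2 + 2*(3 + K)*(3 + y))*(K + y) = (K + y)*(-3 + y + (3 + K)**2*(3 + y)**2 + 2*(3 + K)*(3 + y)))
2730*H(B(-2), 7) = 2730*((-2)**2 + 7*(-2) + 7*(15 + (9 + 3*7 + 3*(-2) + 7*(-2))**2 + 6*7 + 6*(-2) + 2*7*(-2)) - 2*(15 + (9 + 3*7 + 3*(-2) + 7*(-2))**2 + 6*7 + 6*(-2) + 2*7*(-2))) = 2730*(4 - 14 + 7*(15 + (9 + 21 - 6 - 14)**2 + 42 - 12 - 28) - 2*(15 + (9 + 21 - 6 - 14)**2 + 42 - 12 - 28)) = 2730*(4 - 14 + 7*(15 + 10**2 + 42 - 12 - 28) - 2*(15 + 10**2 + 42 - 12 - 28)) = 2730*(4 - 14 + 7*(15 + 100 + 42 - 12 - 28) - 2*(15 + 100 + 42 - 12 - 28)) = 2730*(4 - 14 + 7*117 - 2*117) = 2730*(4 - 14 + 819 - 234) = 2730*575 = 1569750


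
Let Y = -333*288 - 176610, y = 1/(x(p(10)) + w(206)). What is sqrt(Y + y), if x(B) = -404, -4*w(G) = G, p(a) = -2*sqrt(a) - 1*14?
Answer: 4*I*sqrt(14135318326)/911 ≈ 522.03*I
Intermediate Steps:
p(a) = -14 - 2*sqrt(a) (p(a) = -2*sqrt(a) - 14 = -14 - 2*sqrt(a))
w(G) = -G/4
y = -2/911 (y = 1/(-404 - 1/4*206) = 1/(-404 - 103/2) = 1/(-911/2) = -2/911 ≈ -0.0021954)
Y = -272514 (Y = -95904 - 176610 = -272514)
sqrt(Y + y) = sqrt(-272514 - 2/911) = sqrt(-248260256/911) = 4*I*sqrt(14135318326)/911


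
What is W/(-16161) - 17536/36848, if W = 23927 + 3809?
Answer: -81588464/37218783 ≈ -2.1921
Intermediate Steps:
W = 27736
W/(-16161) - 17536/36848 = 27736/(-16161) - 17536/36848 = 27736*(-1/16161) - 17536*1/36848 = -27736/16161 - 1096/2303 = -81588464/37218783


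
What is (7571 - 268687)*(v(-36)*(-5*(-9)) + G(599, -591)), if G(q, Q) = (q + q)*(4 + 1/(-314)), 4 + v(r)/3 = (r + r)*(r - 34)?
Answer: -28067297477740/157 ≈ -1.7877e+11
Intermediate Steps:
v(r) = -12 + 6*r*(-34 + r) (v(r) = -12 + 3*((r + r)*(r - 34)) = -12 + 3*((2*r)*(-34 + r)) = -12 + 3*(2*r*(-34 + r)) = -12 + 6*r*(-34 + r))
G(q, Q) = 1255*q/157 (G(q, Q) = (2*q)*(4 - 1/314) = (2*q)*(1255/314) = 1255*q/157)
(7571 - 268687)*(v(-36)*(-5*(-9)) + G(599, -591)) = (7571 - 268687)*((-12 - 204*(-36) + 6*(-36)²)*(-5*(-9)) + (1255/157)*599) = -261116*((-12 + 7344 + 6*1296)*45 + 751745/157) = -261116*((-12 + 7344 + 7776)*45 + 751745/157) = -261116*(15108*45 + 751745/157) = -261116*(679860 + 751745/157) = -261116*107489765/157 = -28067297477740/157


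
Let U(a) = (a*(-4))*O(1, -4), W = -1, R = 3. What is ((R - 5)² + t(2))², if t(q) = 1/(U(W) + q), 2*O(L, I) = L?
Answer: 289/16 ≈ 18.063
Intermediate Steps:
O(L, I) = L/2
U(a) = -2*a (U(a) = (a*(-4))*((½)*1) = -4*a*(½) = -2*a)
t(q) = 1/(2 + q) (t(q) = 1/(-2*(-1) + q) = 1/(2 + q))
((R - 5)² + t(2))² = ((3 - 5)² + 1/(2 + 2))² = ((-2)² + 1/4)² = (4 + ¼)² = (17/4)² = 289/16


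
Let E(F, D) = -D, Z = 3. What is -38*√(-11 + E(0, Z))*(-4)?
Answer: 152*I*√14 ≈ 568.73*I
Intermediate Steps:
-38*√(-11 + E(0, Z))*(-4) = -38*√(-11 - 1*3)*(-4) = -38*√(-11 - 3)*(-4) = -38*I*√14*(-4) = 152*I*√14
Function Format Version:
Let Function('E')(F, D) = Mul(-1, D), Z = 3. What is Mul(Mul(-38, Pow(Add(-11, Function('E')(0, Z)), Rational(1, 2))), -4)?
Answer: Mul(152, I, Pow(14, Rational(1, 2))) ≈ Mul(568.73, I)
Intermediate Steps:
Mul(Mul(-38, Pow(Add(-11, Function('E')(0, Z)), Rational(1, 2))), -4) = Mul(Mul(-38, Pow(Add(-11, Mul(-1, 3)), Rational(1, 2))), -4) = Mul(Mul(-38, Pow(Add(-11, -3), Rational(1, 2))), -4) = Mul(Mul(-38, Pow(-14, Rational(1, 2))), -4) = Mul(Mul(-38, Mul(I, Pow(14, Rational(1, 2)))), -4) = Mul(Mul(-38, I, Pow(14, Rational(1, 2))), -4) = Mul(152, I, Pow(14, Rational(1, 2)))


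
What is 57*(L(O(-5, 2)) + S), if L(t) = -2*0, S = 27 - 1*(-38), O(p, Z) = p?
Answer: 3705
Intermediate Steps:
S = 65 (S = 27 + 38 = 65)
L(t) = 0
57*(L(O(-5, 2)) + S) = 57*(0 + 65) = 57*65 = 3705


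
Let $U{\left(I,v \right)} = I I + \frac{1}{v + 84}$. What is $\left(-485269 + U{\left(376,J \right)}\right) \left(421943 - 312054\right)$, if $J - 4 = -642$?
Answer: $- \frac{20935692173747}{554} \approx -3.779 \cdot 10^{10}$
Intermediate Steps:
$J = -638$ ($J = 4 - 642 = -638$)
$U{\left(I,v \right)} = I^{2} + \frac{1}{84 + v}$
$\left(-485269 + U{\left(376,J \right)}\right) \left(421943 - 312054\right) = \left(-485269 + \frac{1 + 84 \cdot 376^{2} - 638 \cdot 376^{2}}{84 - 638}\right) \left(421943 - 312054\right) = \left(-485269 + \frac{1 + 84 \cdot 141376 - 90197888}{-554}\right) 109889 = \left(-485269 - \frac{1 + 11875584 - 90197888}{554}\right) 109889 = \left(-485269 - - \frac{78322303}{554}\right) 109889 = \left(-485269 + \frac{78322303}{554}\right) 109889 = \left(- \frac{190516723}{554}\right) 109889 = - \frac{20935692173747}{554}$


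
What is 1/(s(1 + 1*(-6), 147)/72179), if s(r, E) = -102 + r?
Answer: -72179/107 ≈ -674.57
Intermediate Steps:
1/(s(1 + 1*(-6), 147)/72179) = 1/((-102 + (1 + 1*(-6)))/72179) = 1/((-102 + (1 - 6))*(1/72179)) = 1/((-102 - 5)*(1/72179)) = 1/(-107*1/72179) = 1/(-107/72179) = -72179/107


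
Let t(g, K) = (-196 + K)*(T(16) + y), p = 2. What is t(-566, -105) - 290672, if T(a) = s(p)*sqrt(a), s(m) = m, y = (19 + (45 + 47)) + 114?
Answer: -360805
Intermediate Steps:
y = 225 (y = (19 + 92) + 114 = 111 + 114 = 225)
T(a) = 2*sqrt(a)
t(g, K) = -45668 + 233*K (t(g, K) = (-196 + K)*(2*sqrt(16) + 225) = (-196 + K)*(2*4 + 225) = (-196 + K)*(8 + 225) = (-196 + K)*233 = -45668 + 233*K)
t(-566, -105) - 290672 = (-45668 + 233*(-105)) - 290672 = (-45668 - 24465) - 290672 = -70133 - 290672 = -360805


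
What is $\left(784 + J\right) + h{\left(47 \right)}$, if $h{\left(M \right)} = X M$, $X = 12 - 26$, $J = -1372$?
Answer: $-1246$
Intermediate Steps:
$X = -14$ ($X = 12 - 26 = -14$)
$h{\left(M \right)} = - 14 M$
$\left(784 + J\right) + h{\left(47 \right)} = \left(784 - 1372\right) - 658 = -588 - 658 = -1246$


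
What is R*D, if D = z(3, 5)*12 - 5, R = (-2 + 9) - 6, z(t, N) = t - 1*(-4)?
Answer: 79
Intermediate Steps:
z(t, N) = 4 + t (z(t, N) = t + 4 = 4 + t)
R = 1 (R = 7 - 6 = 1)
D = 79 (D = (4 + 3)*12 - 5 = 7*12 - 5 = 84 - 5 = 79)
R*D = 1*79 = 79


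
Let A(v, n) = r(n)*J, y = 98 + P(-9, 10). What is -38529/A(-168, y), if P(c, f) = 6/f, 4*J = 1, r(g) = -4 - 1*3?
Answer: 154116/7 ≈ 22017.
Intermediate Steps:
r(g) = -7 (r(g) = -4 - 3 = -7)
J = ¼ (J = (¼)*1 = ¼ ≈ 0.25000)
y = 493/5 (y = 98 + 6/10 = 98 + 6*(⅒) = 98 + ⅗ = 493/5 ≈ 98.600)
A(v, n) = -7/4 (A(v, n) = -7*¼ = -7/4)
-38529/A(-168, y) = -38529/(-7/4) = -38529*(-4/7) = 154116/7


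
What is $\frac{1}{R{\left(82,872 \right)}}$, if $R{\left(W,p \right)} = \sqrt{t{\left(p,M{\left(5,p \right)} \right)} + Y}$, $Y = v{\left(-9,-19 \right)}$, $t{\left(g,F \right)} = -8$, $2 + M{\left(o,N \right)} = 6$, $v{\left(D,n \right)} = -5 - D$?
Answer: $- \frac{i}{2} \approx - 0.5 i$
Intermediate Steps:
$M{\left(o,N \right)} = 4$ ($M{\left(o,N \right)} = -2 + 6 = 4$)
$Y = 4$ ($Y = -5 - -9 = -5 + 9 = 4$)
$R{\left(W,p \right)} = 2 i$ ($R{\left(W,p \right)} = \sqrt{-8 + 4} = \sqrt{-4} = 2 i$)
$\frac{1}{R{\left(82,872 \right)}} = \frac{1}{2 i} = - \frac{i}{2}$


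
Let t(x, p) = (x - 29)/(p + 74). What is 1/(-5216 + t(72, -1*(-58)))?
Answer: -132/688469 ≈ -0.00019173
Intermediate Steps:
t(x, p) = (-29 + x)/(74 + p)
1/(-5216 + t(72, -1*(-58))) = 1/(-5216 + (-29 + 72)/(74 - 1*(-58))) = 1/(-5216 + 43/(74 + 58)) = 1/(-5216 + 43/132) = 1/(-688469/132) = -132/688469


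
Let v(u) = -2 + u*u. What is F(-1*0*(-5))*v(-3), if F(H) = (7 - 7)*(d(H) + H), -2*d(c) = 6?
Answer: 0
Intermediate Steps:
d(c) = -3 (d(c) = -½*6 = -3)
v(u) = -2 + u²
F(H) = 0 (F(H) = (7 - 7)*(-3 + H) = 0*(-3 + H) = 0)
F(-1*0*(-5))*v(-3) = 0*(-2 + (-3)²) = 0*(-2 + 9) = 0*7 = 0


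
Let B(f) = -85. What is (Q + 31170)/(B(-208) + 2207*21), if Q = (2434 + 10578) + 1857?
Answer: 46039/46262 ≈ 0.99518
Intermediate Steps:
Q = 14869 (Q = 13012 + 1857 = 14869)
(Q + 31170)/(B(-208) + 2207*21) = (14869 + 31170)/(-85 + 2207*21) = 46039/(-85 + 46347) = 46039/46262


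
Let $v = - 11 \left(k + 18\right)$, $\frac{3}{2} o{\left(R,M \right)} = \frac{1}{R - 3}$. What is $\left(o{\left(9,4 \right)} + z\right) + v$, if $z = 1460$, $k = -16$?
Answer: $\frac{12943}{9} \approx 1438.1$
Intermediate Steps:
$o{\left(R,M \right)} = \frac{2}{3 \left(-3 + R\right)}$ ($o{\left(R,M \right)} = \frac{2}{3 \left(R - 3\right)} = \frac{2}{3 \left(-3 + R\right)}$)
$v = -22$ ($v = - 11 \left(-16 + 18\right) = \left(-11\right) 2 = -22$)
$\left(o{\left(9,4 \right)} + z\right) + v = \left(\frac{2}{3 \left(-3 + 9\right)} + 1460\right) - 22 = \left(\frac{2}{3 \cdot 6} + 1460\right) - 22 = \left(\frac{2}{3} \cdot \frac{1}{6} + 1460\right) - 22 = \left(\frac{1}{9} + 1460\right) - 22 = \frac{13141}{9} - 22 = \frac{12943}{9}$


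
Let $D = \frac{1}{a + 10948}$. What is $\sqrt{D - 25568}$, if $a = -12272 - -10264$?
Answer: $\frac{i \sqrt{510871648965}}{4470} \approx 159.9 i$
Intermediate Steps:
$a = -2008$ ($a = -12272 + 10264 = -2008$)
$D = \frac{1}{8940}$ ($D = \frac{1}{-2008 + 10948} = \frac{1}{8940} \approx 0.00011186$)
$\sqrt{D - 25568} = \sqrt{\frac{1}{8940} - 25568} = \sqrt{- \frac{228577919}{8940}} = \frac{i \sqrt{510871648965}}{4470}$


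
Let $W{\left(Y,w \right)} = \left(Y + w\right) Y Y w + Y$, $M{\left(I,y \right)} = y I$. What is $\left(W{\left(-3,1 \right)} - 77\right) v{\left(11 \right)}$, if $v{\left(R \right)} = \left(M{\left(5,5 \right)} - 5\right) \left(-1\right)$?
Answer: $1960$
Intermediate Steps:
$M{\left(I,y \right)} = I y$
$v{\left(R \right)} = -20$ ($v{\left(R \right)} = \left(5 \cdot 5 - 5\right) \left(-1\right) = \left(25 - 5\right) \left(-1\right) = 20 \left(-1\right) = -20$)
$W{\left(Y,w \right)} = Y + w Y^{2} \left(Y + w\right)$ ($W{\left(Y,w \right)} = Y \left(Y + w\right) Y w + Y = Y^{2} \left(Y + w\right) w + Y = w Y^{2} \left(Y + w\right) + Y = Y + w Y^{2} \left(Y + w\right)$)
$\left(W{\left(-3,1 \right)} - 77\right) v{\left(11 \right)} = \left(- 3 \left(1 - 3 \cdot 1^{2} + 1 \left(-3\right)^{2}\right) - 77\right) \left(-20\right) = \left(- 3 \left(1 - 3 + 1 \cdot 9\right) - 77\right) \left(-20\right) = \left(- 3 \left(1 - 3 + 9\right) - 77\right) \left(-20\right) = \left(\left(-3\right) 7 - 77\right) \left(-20\right) = \left(-21 - 77\right) \left(-20\right) = \left(-98\right) \left(-20\right) = 1960$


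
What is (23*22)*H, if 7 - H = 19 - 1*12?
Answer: 0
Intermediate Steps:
H = 0 (H = 7 - (19 - 1*12) = 7 - (19 - 12) = 7 - 1*7 = 7 - 7 = 0)
(23*22)*H = (23*22)*0 = 506*0 = 0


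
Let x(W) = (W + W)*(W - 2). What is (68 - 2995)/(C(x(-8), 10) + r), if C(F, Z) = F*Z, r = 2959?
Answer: -2927/4559 ≈ -0.64203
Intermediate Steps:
x(W) = 2*W*(-2 + W) (x(W) = (2*W)*(-2 + W) = 2*W*(-2 + W))
(68 - 2995)/(C(x(-8), 10) + r) = (68 - 2995)/((2*(-8)*(-2 - 8))*10 + 2959) = -2927/((2*(-8)*(-10))*10 + 2959) = -2927/(160*10 + 2959) = -2927/(1600 + 2959) = -2927/4559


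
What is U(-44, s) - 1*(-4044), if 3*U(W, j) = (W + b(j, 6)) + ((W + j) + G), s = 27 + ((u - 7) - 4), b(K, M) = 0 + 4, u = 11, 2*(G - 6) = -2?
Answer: 12080/3 ≈ 4026.7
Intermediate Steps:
G = 5 (G = 6 + (½)*(-2) = 6 - 1 = 5)
b(K, M) = 4
s = 27 (s = 27 + ((11 - 7) - 4) = 27 + (4 - 4) = 27 + 0 = 27)
U(W, j) = 3 + j/3 + 2*W/3 (U(W, j) = ((W + 4) + ((W + j) + 5))/3 = ((4 + W) + (5 + W + j))/3 = (9 + j + 2*W)/3 = 3 + j/3 + 2*W/3)
U(-44, s) - 1*(-4044) = (3 + (⅓)*27 + (⅔)*(-44)) - 1*(-4044) = (3 + 9 - 88/3) + 4044 = -52/3 + 4044 = 12080/3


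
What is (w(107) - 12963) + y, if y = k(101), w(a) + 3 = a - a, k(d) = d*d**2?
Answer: 1017335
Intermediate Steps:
k(d) = d**3
w(a) = -3 (w(a) = -3 + (a - a) = -3 + 0 = -3)
y = 1030301 (y = 101**3 = 1030301)
(w(107) - 12963) + y = (-3 - 12963) + 1030301 = -12966 + 1030301 = 1017335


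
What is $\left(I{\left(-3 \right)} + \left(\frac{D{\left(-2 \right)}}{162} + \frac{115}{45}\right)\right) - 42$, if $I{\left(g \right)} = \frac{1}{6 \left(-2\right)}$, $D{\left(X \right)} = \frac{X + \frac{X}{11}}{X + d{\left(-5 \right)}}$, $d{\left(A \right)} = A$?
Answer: $- \frac{328697}{8316} \approx -39.526$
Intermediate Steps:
$D{\left(X \right)} = \frac{12 X}{11 \left(-5 + X\right)}$ ($D{\left(X \right)} = \frac{X + \frac{X}{11}}{X - 5} = \frac{X + X \frac{1}{11}}{-5 + X} = \frac{X + \frac{X}{11}}{-5 + X} = \frac{\frac{12}{11} X}{-5 + X} = \frac{12 X}{11 \left(-5 + X\right)}$)
$I{\left(g \right)} = - \frac{1}{12}$ ($I{\left(g \right)} = \frac{1}{-12} = - \frac{1}{12}$)
$\left(I{\left(-3 \right)} + \left(\frac{D{\left(-2 \right)}}{162} + \frac{115}{45}\right)\right) - 42 = \left(- \frac{1}{12} + \left(\frac{\frac{12}{11} \left(-2\right) \frac{1}{-5 - 2}}{162} + \frac{115}{45}\right)\right) - 42 = \left(- \frac{1}{12} + \left(\frac{12}{11} \left(-2\right) \frac{1}{-7} \cdot \frac{1}{162} + 115 \cdot \frac{1}{45}\right)\right) - 42 = \left(- \frac{1}{12} + \left(\frac{12}{11} \left(-2\right) \left(- \frac{1}{7}\right) \frac{1}{162} + \frac{23}{9}\right)\right) - 42 = \left(- \frac{1}{12} + \left(\frac{24}{77} \cdot \frac{1}{162} + \frac{23}{9}\right)\right) - 42 = \left(- \frac{1}{12} + \left(\frac{4}{2079} + \frac{23}{9}\right)\right) - 42 = \left(- \frac{1}{12} + \frac{5317}{2079}\right) - 42 = \frac{20575}{8316} - 42 = - \frac{328697}{8316}$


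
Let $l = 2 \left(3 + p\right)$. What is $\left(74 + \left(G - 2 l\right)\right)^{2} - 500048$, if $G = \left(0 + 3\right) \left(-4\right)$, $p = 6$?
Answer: $-499372$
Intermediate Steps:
$G = -12$ ($G = 3 \left(-4\right) = -12$)
$l = 18$ ($l = 2 \left(3 + 6\right) = 2 \cdot 9 = 18$)
$\left(74 + \left(G - 2 l\right)\right)^{2} - 500048 = \left(74 - 48\right)^{2} - 500048 = 26^{2} - 500048 = 676 - 500048 = -499372$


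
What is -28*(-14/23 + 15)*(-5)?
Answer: 46340/23 ≈ 2014.8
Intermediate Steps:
-28*(-14/23 + 15)*(-5) = -28*331/23*(-5) = -9268/23*(-5) = 46340/23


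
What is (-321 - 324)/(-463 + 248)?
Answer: 3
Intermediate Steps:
(-321 - 324)/(-463 + 248) = -645/(-215) = -645*(-1/215) = 3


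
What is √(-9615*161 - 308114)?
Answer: I*√1856129 ≈ 1362.4*I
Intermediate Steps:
√(-9615*161 - 308114) = √(-1548015 - 308114) = √(-1856129) = I*√1856129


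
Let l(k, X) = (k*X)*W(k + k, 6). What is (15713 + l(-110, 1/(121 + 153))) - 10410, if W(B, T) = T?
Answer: 726181/137 ≈ 5300.6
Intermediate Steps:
l(k, X) = 6*X*k (l(k, X) = (k*X)*6 = (X*k)*6 = 6*X*k)
(15713 + l(-110, 1/(121 + 153))) - 10410 = (15713 + 6*(-110)/(121 + 153)) - 10410 = (15713 + 6*(-110)/274) - 10410 = (15713 + 6*(1/274)*(-110)) - 10410 = (15713 - 330/137) - 10410 = 2152351/137 - 10410 = 726181/137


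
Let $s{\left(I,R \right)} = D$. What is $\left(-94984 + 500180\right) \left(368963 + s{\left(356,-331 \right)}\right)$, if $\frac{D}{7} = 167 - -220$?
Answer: $150600007712$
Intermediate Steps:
$D = 2709$ ($D = 7 \left(167 - -220\right) = 7 \left(167 + 220\right) = 7 \cdot 387 = 2709$)
$s{\left(I,R \right)} = 2709$
$\left(-94984 + 500180\right) \left(368963 + s{\left(356,-331 \right)}\right) = \left(-94984 + 500180\right) \left(368963 + 2709\right) = 405196 \cdot 371672 = 150600007712$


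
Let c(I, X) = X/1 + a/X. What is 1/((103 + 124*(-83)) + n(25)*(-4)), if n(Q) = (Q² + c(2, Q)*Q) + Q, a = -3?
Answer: -1/15277 ≈ -6.5458e-5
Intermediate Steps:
c(I, X) = X - 3/X (c(I, X) = X/1 - 3/X = X*1 - 3/X = X - 3/X)
n(Q) = Q + Q² + Q*(Q - 3/Q) (n(Q) = (Q² + (Q - 3/Q)*Q) + Q = (Q² + Q*(Q - 3/Q)) + Q = Q + Q² + Q*(Q - 3/Q))
1/((103 + 124*(-83)) + n(25)*(-4)) = 1/((103 + 124*(-83)) + (-3 + 25 + 2*25²)*(-4)) = 1/((103 - 10292) + (-3 + 25 + 2*625)*(-4)) = 1/(-10189 + (-3 + 25 + 1250)*(-4)) = 1/(-10189 + 1272*(-4)) = 1/(-10189 - 5088) = 1/(-15277) = -1/15277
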